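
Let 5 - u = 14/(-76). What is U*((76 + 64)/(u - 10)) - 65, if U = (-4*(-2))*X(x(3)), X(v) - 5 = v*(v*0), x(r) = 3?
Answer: -224695/183 ≈ -1227.8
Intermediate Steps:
u = 197/38 (u = 5 - 14/(-76) = 5 - 14*(-1)/76 = 5 - 1*(-7/38) = 5 + 7/38 = 197/38 ≈ 5.1842)
X(v) = 5 (X(v) = 5 + v*(v*0) = 5 + v*0 = 5 + 0 = 5)
U = 40 (U = -4*(-2)*5 = 8*5 = 40)
U*((76 + 64)/(u - 10)) - 65 = 40*((76 + 64)/(197/38 - 10)) - 65 = 40*(140/(-183/38)) - 65 = 40*(140*(-38/183)) - 65 = 40*(-5320/183) - 65 = -212800/183 - 65 = -224695/183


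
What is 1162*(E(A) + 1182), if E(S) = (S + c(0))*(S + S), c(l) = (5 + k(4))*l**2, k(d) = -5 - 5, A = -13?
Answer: 1766240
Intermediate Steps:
k(d) = -10
c(l) = -5*l**2 (c(l) = (5 - 10)*l**2 = -5*l**2)
E(S) = 2*S**2 (E(S) = (S - 5*0**2)*(S + S) = (S - 5*0)*(2*S) = (S + 0)*(2*S) = S*(2*S) = 2*S**2)
1162*(E(A) + 1182) = 1162*(2*(-13)**2 + 1182) = 1162*(2*169 + 1182) = 1162*(338 + 1182) = 1162*1520 = 1766240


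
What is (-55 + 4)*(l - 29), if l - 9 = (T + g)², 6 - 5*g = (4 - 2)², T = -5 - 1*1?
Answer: -14484/25 ≈ -579.36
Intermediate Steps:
T = -6 (T = -5 - 1 = -6)
g = ⅖ (g = 6/5 - (4 - 2)²/5 = 6/5 - ⅕*2² = 6/5 - ⅕*4 = 6/5 - ⅘ = ⅖ ≈ 0.40000)
l = 1009/25 (l = 9 + (-6 + ⅖)² = 9 + (-28/5)² = 9 + 784/25 = 1009/25 ≈ 40.360)
(-55 + 4)*(l - 29) = (-55 + 4)*(1009/25 - 29) = -51*284/25 = -14484/25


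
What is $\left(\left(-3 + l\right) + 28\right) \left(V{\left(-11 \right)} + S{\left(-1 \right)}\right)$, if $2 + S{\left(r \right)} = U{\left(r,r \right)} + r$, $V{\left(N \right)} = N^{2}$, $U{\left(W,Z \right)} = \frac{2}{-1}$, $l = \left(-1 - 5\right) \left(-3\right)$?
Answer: $4988$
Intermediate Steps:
$l = 18$ ($l = \left(-6\right) \left(-3\right) = 18$)
$U{\left(W,Z \right)} = -2$ ($U{\left(W,Z \right)} = 2 \left(-1\right) = -2$)
$S{\left(r \right)} = -4 + r$ ($S{\left(r \right)} = -2 + \left(-2 + r\right) = -4 + r$)
$\left(\left(-3 + l\right) + 28\right) \left(V{\left(-11 \right)} + S{\left(-1 \right)}\right) = \left(\left(-3 + 18\right) + 28\right) \left(\left(-11\right)^{2} - 5\right) = \left(15 + 28\right) \left(121 - 5\right) = 43 \cdot 116 = 4988$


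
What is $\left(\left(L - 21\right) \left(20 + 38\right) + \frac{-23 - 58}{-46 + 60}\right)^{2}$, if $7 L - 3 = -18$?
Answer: $\frac{356190129}{196} \approx 1.8173 \cdot 10^{6}$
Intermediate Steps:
$L = - \frac{15}{7}$ ($L = \frac{3}{7} + \frac{1}{7} \left(-18\right) = \frac{3}{7} - \frac{18}{7} = - \frac{15}{7} \approx -2.1429$)
$\left(\left(L - 21\right) \left(20 + 38\right) + \frac{-23 - 58}{-46 + 60}\right)^{2} = \left(\left(- \frac{15}{7} - 21\right) \left(20 + 38\right) + \frac{-23 - 58}{-46 + 60}\right)^{2} = \left(\left(- \frac{162}{7}\right) 58 - \frac{81}{14}\right)^{2} = \left(- \frac{9396}{7} - \frac{81}{14}\right)^{2} = \left(- \frac{18873}{14}\right)^{2} = \frac{356190129}{196}$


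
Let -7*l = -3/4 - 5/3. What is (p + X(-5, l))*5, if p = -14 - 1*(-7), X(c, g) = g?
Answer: -2795/84 ≈ -33.274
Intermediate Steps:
l = 29/84 (l = -(-3/4 - 5/3)/7 = -1/7*(-29/12) = 29/84 ≈ 0.34524)
p = -7 (p = -14 + 7 = -7)
(p + X(-5, l))*5 = (-7 + 29/84)*5 = -559/84*5 = -2795/84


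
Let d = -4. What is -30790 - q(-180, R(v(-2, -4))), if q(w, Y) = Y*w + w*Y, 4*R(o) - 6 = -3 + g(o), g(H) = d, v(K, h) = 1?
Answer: -30880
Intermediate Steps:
g(H) = -4
R(o) = -¼ (R(o) = 3/2 + (-3 - 4)/4 = 3/2 + (¼)*(-7) = 3/2 - 7/4 = -¼)
q(w, Y) = 2*Y*w (q(w, Y) = Y*w + Y*w = 2*Y*w)
-30790 - q(-180, R(v(-2, -4))) = -30790 - 2*(-1)*(-180)/4 = -30790 - 1*90 = -30790 - 90 = -30880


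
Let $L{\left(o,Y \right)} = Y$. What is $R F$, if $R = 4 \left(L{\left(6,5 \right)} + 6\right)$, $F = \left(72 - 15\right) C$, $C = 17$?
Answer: $42636$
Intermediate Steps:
$F = 969$ ($F = \left(72 - 15\right) 17 = 57 \cdot 17 = 969$)
$R = 44$ ($R = 4 \left(5 + 6\right) = 4 \cdot 11 = 44$)
$R F = 44 \cdot 969 = 42636$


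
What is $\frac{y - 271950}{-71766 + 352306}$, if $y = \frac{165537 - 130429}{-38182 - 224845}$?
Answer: $- \frac{35765113879}{36894797290} \approx -0.96938$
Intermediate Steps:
$y = - \frac{35108}{263027}$ ($y = \frac{35108}{-263027} = 35108 \left(- \frac{1}{263027}\right) = - \frac{35108}{263027} \approx -0.13348$)
$\frac{y - 271950}{-71766 + 352306} = \frac{- \frac{35108}{263027} - 271950}{-71766 + 352306} = - \frac{71530227758}{263027 \cdot 280540} = \left(- \frac{71530227758}{263027}\right) \frac{1}{280540} = - \frac{35765113879}{36894797290}$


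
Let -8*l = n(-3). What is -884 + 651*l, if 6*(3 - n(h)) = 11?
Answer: -15663/16 ≈ -978.94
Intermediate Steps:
n(h) = 7/6 (n(h) = 3 - ⅙*11 = 3 - 11/6 = 7/6)
l = -7/48 (l = -⅛*7/6 = -7/48 ≈ -0.14583)
-884 + 651*l = -884 + 651*(-7/48) = -884 - 1519/16 = -15663/16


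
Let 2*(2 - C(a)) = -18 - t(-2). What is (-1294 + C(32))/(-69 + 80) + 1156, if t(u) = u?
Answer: 11432/11 ≈ 1039.3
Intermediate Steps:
C(a) = 10 (C(a) = 2 - (-18 - 1*(-2))/2 = 2 - (-18 + 2)/2 = 2 - ½*(-16) = 2 + 8 = 10)
(-1294 + C(32))/(-69 + 80) + 1156 = (-1294 + 10)/(-69 + 80) + 1156 = -1284/11 + 1156 = 11432/11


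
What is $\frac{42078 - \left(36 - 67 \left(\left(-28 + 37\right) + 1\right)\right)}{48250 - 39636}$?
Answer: $\frac{21356}{4307} \approx 4.9584$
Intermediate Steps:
$\frac{42078 - \left(36 - 67 \left(\left(-28 + 37\right) + 1\right)\right)}{48250 - 39636} = \frac{42078 - \left(36 - 67 \left(9 + 1\right)\right)}{8614} = \left(42078 + \left(-36 + 67 \cdot 10\right)\right) \frac{1}{8614} = \left(42078 + \left(-36 + 670\right)\right) \frac{1}{8614} = \left(42078 + 634\right) \frac{1}{8614} = 42712 \cdot \frac{1}{8614} = \frac{21356}{4307}$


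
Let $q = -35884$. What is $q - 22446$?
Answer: $-58330$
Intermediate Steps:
$q - 22446 = -35884 - 22446 = -58330$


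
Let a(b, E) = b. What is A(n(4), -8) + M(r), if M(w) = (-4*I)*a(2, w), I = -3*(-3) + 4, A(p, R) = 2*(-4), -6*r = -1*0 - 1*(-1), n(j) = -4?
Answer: -112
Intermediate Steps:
r = -⅙ (r = -(-1*0 - 1*(-1))/6 = -(0 + 1)/6 = -⅙*1 = -⅙ ≈ -0.16667)
A(p, R) = -8
I = 13 (I = 9 + 4 = 13)
M(w) = -104 (M(w) = -4*13*2 = -52*2 = -104)
A(n(4), -8) + M(r) = -8 - 104 = -112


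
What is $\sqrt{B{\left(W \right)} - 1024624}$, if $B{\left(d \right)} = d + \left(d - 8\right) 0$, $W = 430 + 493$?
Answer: $i \sqrt{1023701} \approx 1011.8 i$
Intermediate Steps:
$W = 923$
$B{\left(d \right)} = d$ ($B{\left(d \right)} = d + \left(d - 8\right) 0 = d + \left(-8 + d\right) 0 = d + 0 = d$)
$\sqrt{B{\left(W \right)} - 1024624} = \sqrt{923 - 1024624} = \sqrt{-1023701} = i \sqrt{1023701}$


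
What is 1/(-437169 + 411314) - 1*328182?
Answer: -8485145611/25855 ≈ -3.2818e+5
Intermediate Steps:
1/(-437169 + 411314) - 1*328182 = 1/(-25855) - 328182 = -1/25855 - 328182 = -8485145611/25855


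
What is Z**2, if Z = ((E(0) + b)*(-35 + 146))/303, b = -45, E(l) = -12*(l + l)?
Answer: 2772225/10201 ≈ 271.76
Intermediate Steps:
E(l) = -24*l
Z = -1665/101 (Z = ((-24*0 - 45)*(-35 + 146))/303 = ((0 - 45)*111)*(1/303) = -45*111*(1/303) = -4995*1/303 = -1665/101 ≈ -16.485)
Z**2 = (-1665/101)**2 = 2772225/10201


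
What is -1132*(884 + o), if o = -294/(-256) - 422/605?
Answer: -19383201757/19360 ≈ -1.0012e+6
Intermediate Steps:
o = 34919/77440 (o = -294*(-1/256) - 422*1/605 = 147/128 - 422/605 = 34919/77440 ≈ 0.45092)
-1132*(884 + o) = -1132*(884 + 34919/77440) = -1132*68491879/77440 = -19383201757/19360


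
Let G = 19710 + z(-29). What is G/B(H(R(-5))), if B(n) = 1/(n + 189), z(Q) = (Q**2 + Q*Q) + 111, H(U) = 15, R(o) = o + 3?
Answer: 4386612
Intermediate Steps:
R(o) = 3 + o
z(Q) = 111 + 2*Q**2 (z(Q) = (Q**2 + Q**2) + 111 = 2*Q**2 + 111 = 111 + 2*Q**2)
B(n) = 1/(189 + n)
G = 21503 (G = 19710 + (111 + 2*(-29)**2) = 19710 + (111 + 2*841) = 19710 + (111 + 1682) = 19710 + 1793 = 21503)
G/B(H(R(-5))) = 21503/(1/(189 + 15)) = 21503/(1/204) = 21503*204 = 4386612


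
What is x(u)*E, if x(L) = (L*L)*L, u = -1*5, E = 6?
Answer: -750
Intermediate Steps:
u = -5
x(L) = L³ (x(L) = L²*L = L³)
x(u)*E = (-5)³*6 = -125*6 = -750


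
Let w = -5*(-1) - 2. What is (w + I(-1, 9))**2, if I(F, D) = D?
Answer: 144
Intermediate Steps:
w = 3 (w = 5 - 2 = 3)
(w + I(-1, 9))**2 = (3 + 9)**2 = 12**2 = 144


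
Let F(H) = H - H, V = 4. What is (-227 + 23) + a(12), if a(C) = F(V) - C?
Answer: -216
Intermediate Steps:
F(H) = 0
a(C) = -C (a(C) = 0 - C = -C)
(-227 + 23) + a(12) = (-227 + 23) - 1*12 = -204 - 12 = -216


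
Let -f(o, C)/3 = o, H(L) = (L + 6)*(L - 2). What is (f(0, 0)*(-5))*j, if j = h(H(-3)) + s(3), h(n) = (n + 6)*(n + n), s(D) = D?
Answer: 0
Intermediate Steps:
H(L) = (-2 + L)*(6 + L) (H(L) = (6 + L)*(-2 + L) = (-2 + L)*(6 + L))
f(o, C) = -3*o
h(n) = 2*n*(6 + n) (h(n) = (6 + n)*(2*n) = 2*n*(6 + n))
j = 273 (j = 2*(-12 + (-3)² + 4*(-3))*(6 + (-12 + (-3)² + 4*(-3))) + 3 = 2*(-12 + 9 - 12)*(6 + (-12 + 9 - 12)) + 3 = 2*(-15)*(6 - 15) + 3 = 2*(-15)*(-9) + 3 = 270 + 3 = 273)
(f(0, 0)*(-5))*j = (-3*0*(-5))*273 = (0*(-5))*273 = 0*273 = 0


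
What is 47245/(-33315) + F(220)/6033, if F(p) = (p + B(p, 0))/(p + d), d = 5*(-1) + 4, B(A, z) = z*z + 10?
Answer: -4160913811/2934445167 ≈ -1.4180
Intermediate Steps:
B(A, z) = 10 + z² (B(A, z) = z² + 10 = 10 + z²)
d = -1 (d = -5 + 4 = -1)
F(p) = (10 + p)/(-1 + p) (F(p) = (p + (10 + 0²))/(p - 1) = (p + (10 + 0))/(-1 + p) = (p + 10)/(-1 + p) = (10 + p)/(-1 + p))
47245/(-33315) + F(220)/6033 = 47245/(-33315) + ((10 + 220)/(-1 + 220))/6033 = 47245*(-1/33315) + (230/219)*(1/6033) = -9449/6663 + ((1/219)*230)*(1/6033) = -9449/6663 + (230/219)*(1/6033) = -9449/6663 + 230/1321227 = -4160913811/2934445167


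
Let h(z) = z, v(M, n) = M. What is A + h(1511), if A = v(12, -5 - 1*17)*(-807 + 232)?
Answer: -5389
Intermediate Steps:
A = -6900 (A = 12*(-807 + 232) = 12*(-575) = -6900)
A + h(1511) = -6900 + 1511 = -5389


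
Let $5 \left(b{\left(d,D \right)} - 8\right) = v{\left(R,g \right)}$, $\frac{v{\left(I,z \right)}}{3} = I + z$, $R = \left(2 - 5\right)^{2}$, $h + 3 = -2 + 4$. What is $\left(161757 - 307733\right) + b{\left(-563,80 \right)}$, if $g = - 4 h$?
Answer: $- \frac{729801}{5} \approx -1.4596 \cdot 10^{5}$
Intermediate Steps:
$h = -1$ ($h = -3 + \left(-2 + 4\right) = -3 + 2 = -1$)
$R = 9$ ($R = \left(-3\right)^{2} = 9$)
$g = 4$ ($g = \left(-4\right) \left(-1\right) = 4$)
$v{\left(I,z \right)} = 3 I + 3 z$ ($v{\left(I,z \right)} = 3 \left(I + z\right) = 3 I + 3 z$)
$b{\left(d,D \right)} = \frac{79}{5}$ ($b{\left(d,D \right)} = 8 + \frac{3 \cdot 9 + 3 \cdot 4}{5} = 8 + \frac{27 + 12}{5} = 8 + \frac{1}{5} \cdot 39 = 8 + \frac{39}{5} = \frac{79}{5}$)
$\left(161757 - 307733\right) + b{\left(-563,80 \right)} = \left(161757 - 307733\right) + \frac{79}{5} = -145976 + \frac{79}{5} = - \frac{729801}{5}$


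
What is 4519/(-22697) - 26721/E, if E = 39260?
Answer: -783902477/891084220 ≈ -0.87972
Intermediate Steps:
4519/(-22697) - 26721/E = 4519/(-22697) - 26721/39260 = 4519*(-1/22697) - 26721*1/39260 = -4519/22697 - 26721/39260 = -783902477/891084220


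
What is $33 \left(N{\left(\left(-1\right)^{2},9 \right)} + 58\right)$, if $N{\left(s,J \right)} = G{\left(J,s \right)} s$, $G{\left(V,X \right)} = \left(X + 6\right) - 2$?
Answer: $2079$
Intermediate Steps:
$G{\left(V,X \right)} = 4 + X$ ($G{\left(V,X \right)} = \left(6 + X\right) - 2 = 4 + X$)
$N{\left(s,J \right)} = s \left(4 + s\right)$ ($N{\left(s,J \right)} = \left(4 + s\right) s = s \left(4 + s\right)$)
$33 \left(N{\left(\left(-1\right)^{2},9 \right)} + 58\right) = 33 \left(\left(-1\right)^{2} \left(4 + \left(-1\right)^{2}\right) + 58\right) = 33 \left(1 \left(4 + 1\right) + 58\right) = 33 \left(1 \cdot 5 + 58\right) = 33 \left(5 + 58\right) = 33 \cdot 63 = 2079$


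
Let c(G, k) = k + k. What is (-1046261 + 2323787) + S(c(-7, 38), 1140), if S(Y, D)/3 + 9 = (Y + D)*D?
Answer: 5436219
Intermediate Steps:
c(G, k) = 2*k
S(Y, D) = -27 + 3*D*(D + Y) (S(Y, D) = -27 + 3*((Y + D)*D) = -27 + 3*((D + Y)*D) = -27 + 3*(D*(D + Y)) = -27 + 3*D*(D + Y))
(-1046261 + 2323787) + S(c(-7, 38), 1140) = (-1046261 + 2323787) + (-27 + 3*1140² + 3*1140*(2*38)) = 1277526 + (-27 + 3*1299600 + 3*1140*76) = 1277526 + (-27 + 3898800 + 259920) = 1277526 + 4158693 = 5436219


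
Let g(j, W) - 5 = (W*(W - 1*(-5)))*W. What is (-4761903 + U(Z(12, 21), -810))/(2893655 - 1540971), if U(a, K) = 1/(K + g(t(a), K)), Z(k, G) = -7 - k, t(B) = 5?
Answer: -628763225690854/178608836673155 ≈ -3.5203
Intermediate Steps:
g(j, W) = 5 + W²*(5 + W) (g(j, W) = 5 + (W*(W - 1*(-5)))*W = 5 + (W*(W + 5))*W = 5 + (W*(5 + W))*W = 5 + W²*(5 + W))
U(a, K) = 1/(5 + K + K³ + 5*K²) (U(a, K) = 1/(K + (5 + K³ + 5*K²)) = 1/(5 + K + K³ + 5*K²))
(-4761903 + U(Z(12, 21), -810))/(2893655 - 1540971) = (-4761903 + 1/(5 - 810 + (-810)³ + 5*(-810)²))/(2893655 - 1540971) = (-4761903 + 1/(5 - 810 - 531441000 + 5*656100))/1352684 = (-4761903 + 1/(5 - 810 - 531441000 + 3280500))*(1/1352684) = (-4761903 + 1/(-528161305))*(1/1352684) = (-4761903 - 1/528161305)*(1/1352684) = -2515052902763416/528161305*1/1352684 = -628763225690854/178608836673155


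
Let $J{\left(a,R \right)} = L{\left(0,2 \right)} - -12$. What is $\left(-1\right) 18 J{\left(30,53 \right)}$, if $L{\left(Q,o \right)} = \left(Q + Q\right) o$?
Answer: $-216$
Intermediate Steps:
$L{\left(Q,o \right)} = 2 Q o$
$J{\left(a,R \right)} = 12$ ($J{\left(a,R \right)} = 2 \cdot 0 \cdot 2 - -12 = 0 + 12 = 12$)
$\left(-1\right) 18 J{\left(30,53 \right)} = \left(-1\right) 18 \cdot 12 = \left(-18\right) 12 = -216$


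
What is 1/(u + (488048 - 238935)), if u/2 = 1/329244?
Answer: 164622/41009480287 ≈ 4.0142e-6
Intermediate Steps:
u = 1/164622 (u = 2/329244 = 2*(1/329244) = 1/164622 ≈ 6.0745e-6)
1/(u + (488048 - 238935)) = 1/(1/164622 + (488048 - 238935)) = 1/(1/164622 + 249113) = 1/(41009480287/164622) = 164622/41009480287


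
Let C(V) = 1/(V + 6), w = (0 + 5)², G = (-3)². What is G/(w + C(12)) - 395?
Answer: -177983/451 ≈ -394.64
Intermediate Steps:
G = 9
w = 25 (w = 5² = 25)
C(V) = 1/(6 + V)
G/(w + C(12)) - 395 = 9/(25 + 1/(6 + 12)) - 395 = 9/(25 + 1/18) - 395 = 9/(451/18) - 395 = 9*(18/451) - 395 = 162/451 - 395 = -177983/451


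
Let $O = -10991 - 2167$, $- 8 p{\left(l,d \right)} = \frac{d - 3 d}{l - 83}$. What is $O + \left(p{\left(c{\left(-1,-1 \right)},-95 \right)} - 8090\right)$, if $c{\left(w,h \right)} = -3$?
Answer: $- \frac{7309217}{344} \approx -21248.0$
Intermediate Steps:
$p{\left(l,d \right)} = \frac{d}{4 \left(-83 + l\right)}$ ($p{\left(l,d \right)} = - \frac{\left(d - 3 d\right) \frac{1}{l - 83}}{8} = - \frac{- 2 d \frac{1}{-83 + l}}{8} = - \frac{\left(-2\right) d \frac{1}{-83 + l}}{8} = \frac{d}{4 \left(-83 + l\right)}$)
$O = -13158$ ($O = -10991 - 2167 = -13158$)
$O + \left(p{\left(c{\left(-1,-1 \right)},-95 \right)} - 8090\right) = -13158 - \left(8090 + \frac{95}{4 \left(-83 - 3\right)}\right) = -13158 - \left(8090 + \frac{95}{4 \left(-86\right)}\right) = -13158 - \left(8090 + \frac{95}{4} \left(- \frac{1}{86}\right)\right) = -13158 + \left(\frac{95}{344} - 8090\right) = -13158 - \frac{2782865}{344} = - \frac{7309217}{344}$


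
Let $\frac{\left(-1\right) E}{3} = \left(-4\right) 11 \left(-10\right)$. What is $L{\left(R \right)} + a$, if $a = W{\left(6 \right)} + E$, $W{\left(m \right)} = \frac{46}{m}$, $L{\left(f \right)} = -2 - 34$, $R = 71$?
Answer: $- \frac{4045}{3} \approx -1348.3$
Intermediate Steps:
$L{\left(f \right)} = -36$
$E = -1320$ ($E = - 3 \left(-4\right) 11 \left(-10\right) = - 3 \left(\left(-44\right) \left(-10\right)\right) = \left(-3\right) 440 = -1320$)
$a = - \frac{3937}{3}$ ($a = \frac{46}{6} - 1320 = 46 \cdot \frac{1}{6} - 1320 = \frac{23}{3} - 1320 = - \frac{3937}{3} \approx -1312.3$)
$L{\left(R \right)} + a = -36 - \frac{3937}{3} = - \frac{4045}{3}$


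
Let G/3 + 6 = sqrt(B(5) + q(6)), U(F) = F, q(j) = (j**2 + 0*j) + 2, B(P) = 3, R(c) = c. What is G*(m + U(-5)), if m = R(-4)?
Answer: 162 - 27*sqrt(41) ≈ -10.884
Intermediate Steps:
m = -4
q(j) = 2 + j**2 (q(j) = (j**2 + 0) + 2 = j**2 + 2 = 2 + j**2)
G = -18 + 3*sqrt(41) (G = -18 + 3*sqrt(3 + (2 + 6**2)) = -18 + 3*sqrt(3 + (2 + 36)) = -18 + 3*sqrt(3 + 38) = -18 + 3*sqrt(41) ≈ 1.2094)
G*(m + U(-5)) = (-18 + 3*sqrt(41))*(-4 - 5) = (-18 + 3*sqrt(41))*(-9) = 162 - 27*sqrt(41)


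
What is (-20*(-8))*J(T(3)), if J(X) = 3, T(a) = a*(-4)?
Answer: 480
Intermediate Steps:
T(a) = -4*a
(-20*(-8))*J(T(3)) = -20*(-8)*3 = 160*3 = 480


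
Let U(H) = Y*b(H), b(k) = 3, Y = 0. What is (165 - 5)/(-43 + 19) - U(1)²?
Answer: -20/3 ≈ -6.6667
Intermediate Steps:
U(H) = 0 (U(H) = 0*3 = 0)
(165 - 5)/(-43 + 19) - U(1)² = (165 - 5)/(-43 + 19) - 1*0² = 160/(-24) - 1*0 = 160*(-1/24) + 0 = -20/3 + 0 = -20/3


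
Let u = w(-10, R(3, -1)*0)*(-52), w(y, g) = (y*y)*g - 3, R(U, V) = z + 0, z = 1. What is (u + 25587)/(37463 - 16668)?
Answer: 25743/20795 ≈ 1.2379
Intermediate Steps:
R(U, V) = 1 (R(U, V) = 1 + 0 = 1)
w(y, g) = -3 + g*y**2 (w(y, g) = y**2*g - 3 = g*y**2 - 3 = -3 + g*y**2)
u = 156 (u = (-3 + (1*0)*(-10)**2)*(-52) = (-3 + 0*100)*(-52) = (-3 + 0)*(-52) = -3*(-52) = 156)
(u + 25587)/(37463 - 16668) = (156 + 25587)/(37463 - 16668) = 25743/20795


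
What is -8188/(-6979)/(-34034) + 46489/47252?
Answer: 5520916571739/5611725155036 ≈ 0.98382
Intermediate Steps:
-8188/(-6979)/(-34034) + 46489/47252 = -8188*(-1/6979)*(-1/34034) + 46489*(1/47252) = (8188/6979)*(-1/34034) + 46489/47252 = -4094/118761643 + 46489/47252 = 5520916571739/5611725155036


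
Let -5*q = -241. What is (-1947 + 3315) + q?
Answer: 7081/5 ≈ 1416.2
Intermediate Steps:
q = 241/5 (q = -⅕*(-241) = 241/5 ≈ 48.200)
(-1947 + 3315) + q = (-1947 + 3315) + 241/5 = 1368 + 241/5 = 7081/5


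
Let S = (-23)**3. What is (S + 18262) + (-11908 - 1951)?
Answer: -7764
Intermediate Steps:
S = -12167
(S + 18262) + (-11908 - 1951) = (-12167 + 18262) + (-11908 - 1951) = 6095 - 13859 = -7764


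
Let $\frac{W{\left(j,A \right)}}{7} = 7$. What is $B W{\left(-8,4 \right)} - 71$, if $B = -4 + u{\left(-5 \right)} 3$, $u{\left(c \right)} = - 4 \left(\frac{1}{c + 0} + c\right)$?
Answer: $\frac{13953}{5} \approx 2790.6$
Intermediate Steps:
$W{\left(j,A \right)} = 49$ ($W{\left(j,A \right)} = 7 \cdot 7 = 49$)
$u{\left(c \right)} = - 4 c - \frac{4}{c}$ ($u{\left(c \right)} = - 4 \left(\frac{1}{c} + c\right) = - 4 \left(c + \frac{1}{c}\right) = - 4 c - \frac{4}{c}$)
$B = \frac{292}{5}$ ($B = -4 + \left(\left(-4\right) \left(-5\right) - \frac{4}{-5}\right) 3 = -4 + \left(20 - - \frac{4}{5}\right) 3 = -4 + \left(20 + \frac{4}{5}\right) 3 = -4 + \frac{104}{5} \cdot 3 = -4 + \frac{312}{5} = \frac{292}{5} \approx 58.4$)
$B W{\left(-8,4 \right)} - 71 = \frac{292}{5} \cdot 49 - 71 = \frac{14308}{5} - 71 = \frac{13953}{5}$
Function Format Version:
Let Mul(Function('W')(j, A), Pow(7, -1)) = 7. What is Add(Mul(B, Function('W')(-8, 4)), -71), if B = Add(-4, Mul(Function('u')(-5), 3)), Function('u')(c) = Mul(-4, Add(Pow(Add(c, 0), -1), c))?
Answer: Rational(13953, 5) ≈ 2790.6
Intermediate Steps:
Function('W')(j, A) = 49 (Function('W')(j, A) = Mul(7, 7) = 49)
Function('u')(c) = Add(Mul(-4, c), Mul(-4, Pow(c, -1))) (Function('u')(c) = Mul(-4, Add(Pow(c, -1), c)) = Mul(-4, Add(c, Pow(c, -1))) = Add(Mul(-4, c), Mul(-4, Pow(c, -1))))
B = Rational(292, 5) (B = Add(-4, Mul(Add(Mul(-4, -5), Mul(-4, Pow(-5, -1))), 3)) = Add(-4, Mul(Add(20, Mul(-4, Rational(-1, 5))), 3)) = Add(-4, Mul(Add(20, Rational(4, 5)), 3)) = Add(-4, Mul(Rational(104, 5), 3)) = Add(-4, Rational(312, 5)) = Rational(292, 5) ≈ 58.400)
Add(Mul(B, Function('W')(-8, 4)), -71) = Add(Mul(Rational(292, 5), 49), -71) = Add(Rational(14308, 5), -71) = Rational(13953, 5)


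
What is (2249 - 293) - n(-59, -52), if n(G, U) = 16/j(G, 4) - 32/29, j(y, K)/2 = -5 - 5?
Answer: 283896/145 ≈ 1957.9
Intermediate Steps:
j(y, K) = -20 (j(y, K) = 2*(-5 - 5) = 2*(-10) = -20)
n(G, U) = -276/145 (n(G, U) = 16/(-20) - 32/29 = 16*(-1/20) - 32*1/29 = -4/5 - 32/29 = -276/145)
(2249 - 293) - n(-59, -52) = (2249 - 293) - 1*(-276/145) = 1956 + 276/145 = 283896/145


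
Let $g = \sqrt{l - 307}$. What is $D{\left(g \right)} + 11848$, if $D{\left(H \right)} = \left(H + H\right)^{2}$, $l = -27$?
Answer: $10512$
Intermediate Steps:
$g = i \sqrt{334}$ ($g = \sqrt{-27 - 307} = \sqrt{-334} = i \sqrt{334} \approx 18.276 i$)
$D{\left(H \right)} = 4 H^{2}$ ($D{\left(H \right)} = \left(2 H\right)^{2} = 4 H^{2}$)
$D{\left(g \right)} + 11848 = 4 \left(i \sqrt{334}\right)^{2} + 11848 = 4 \left(-334\right) + 11848 = -1336 + 11848 = 10512$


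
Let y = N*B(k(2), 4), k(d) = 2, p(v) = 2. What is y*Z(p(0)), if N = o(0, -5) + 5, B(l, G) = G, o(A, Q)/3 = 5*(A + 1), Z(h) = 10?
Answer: 800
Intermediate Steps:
o(A, Q) = 15 + 15*A (o(A, Q) = 3*(5*(A + 1)) = 3*(5*(1 + A)) = 3*(5 + 5*A) = 15 + 15*A)
N = 20 (N = (15 + 15*0) + 5 = (15 + 0) + 5 = 15 + 5 = 20)
y = 80 (y = 20*4 = 80)
y*Z(p(0)) = 80*10 = 800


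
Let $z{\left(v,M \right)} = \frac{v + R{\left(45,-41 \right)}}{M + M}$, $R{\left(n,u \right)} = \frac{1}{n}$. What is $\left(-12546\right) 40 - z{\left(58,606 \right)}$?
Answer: $- \frac{27370356211}{54540} \approx -5.0184 \cdot 10^{5}$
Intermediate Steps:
$z{\left(v,M \right)} = \frac{\frac{1}{45} + v}{2 M}$ ($z{\left(v,M \right)} = \frac{v + \frac{1}{45}}{M + M} = \frac{v + \frac{1}{45}}{2 M} = \left(\frac{1}{45} + v\right) \frac{1}{2 M} = \frac{\frac{1}{45} + v}{2 M}$)
$\left(-12546\right) 40 - z{\left(58,606 \right)} = \left(-12546\right) 40 - \frac{1 + 45 \cdot 58}{90 \cdot 606} = -501840 - \frac{1}{90} \cdot \frac{1}{606} \left(1 + 2610\right) = -501840 - \frac{1}{90} \cdot \frac{1}{606} \cdot 2611 = -501840 - \frac{2611}{54540} = - \frac{27370356211}{54540}$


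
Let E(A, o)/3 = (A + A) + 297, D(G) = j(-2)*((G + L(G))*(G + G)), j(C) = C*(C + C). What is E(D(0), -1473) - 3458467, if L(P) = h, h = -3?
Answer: -3457576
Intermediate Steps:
L(P) = -3
j(C) = 2*C**2 (j(C) = C*(2*C) = 2*C**2)
D(G) = 16*G*(-3 + G) (D(G) = (2*(-2)**2)*((G - 3)*(G + G)) = (2*4)*((-3 + G)*(2*G)) = 8*(2*G*(-3 + G)) = 16*G*(-3 + G))
E(A, o) = 891 + 6*A (E(A, o) = 3*((A + A) + 297) = 3*(2*A + 297) = 3*(297 + 2*A) = 891 + 6*A)
E(D(0), -1473) - 3458467 = (891 + 6*(16*0*(-3 + 0))) - 3458467 = (891 + 6*(16*0*(-3))) - 3458467 = (891 + 6*0) - 3458467 = (891 + 0) - 3458467 = 891 - 3458467 = -3457576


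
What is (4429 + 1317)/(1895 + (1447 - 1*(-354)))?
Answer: 2873/1848 ≈ 1.5547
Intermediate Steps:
(4429 + 1317)/(1895 + (1447 - 1*(-354))) = 5746/(1895 + (1447 + 354)) = 5746/(1895 + 1801) = 5746/3696 = 5746*(1/3696) = 2873/1848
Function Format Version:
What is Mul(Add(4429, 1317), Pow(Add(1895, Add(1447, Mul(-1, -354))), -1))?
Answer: Rational(2873, 1848) ≈ 1.5547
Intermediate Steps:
Mul(Add(4429, 1317), Pow(Add(1895, Add(1447, Mul(-1, -354))), -1)) = Mul(5746, Pow(Add(1895, Add(1447, 354)), -1)) = Mul(5746, Pow(Add(1895, 1801), -1)) = Mul(5746, Pow(3696, -1)) = Mul(5746, Rational(1, 3696)) = Rational(2873, 1848)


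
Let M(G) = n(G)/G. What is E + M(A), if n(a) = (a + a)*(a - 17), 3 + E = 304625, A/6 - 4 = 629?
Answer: 312184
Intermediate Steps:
A = 3798 (A = 24 + 6*629 = 24 + 3774 = 3798)
E = 304622 (E = -3 + 304625 = 304622)
n(a) = 2*a*(-17 + a) (n(a) = (2*a)*(-17 + a) = 2*a*(-17 + a))
M(G) = -34 + 2*G (M(G) = (2*G*(-17 + G))/G = -34 + 2*G)
E + M(A) = 304622 + (-34 + 2*3798) = 304622 + (-34 + 7596) = 304622 + 7562 = 312184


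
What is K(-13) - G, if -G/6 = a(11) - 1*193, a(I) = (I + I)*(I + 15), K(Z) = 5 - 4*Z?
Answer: 2331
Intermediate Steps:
a(I) = 2*I*(15 + I) (a(I) = (2*I)*(15 + I) = 2*I*(15 + I))
G = -2274 (G = -6*(2*11*(15 + 11) - 1*193) = -6*(2*11*26 - 193) = -6*(572 - 193) = -6*379 = -2274)
K(-13) - G = (5 - 4*(-13)) - 1*(-2274) = (5 + 52) + 2274 = 57 + 2274 = 2331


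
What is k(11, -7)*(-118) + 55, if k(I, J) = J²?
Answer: -5727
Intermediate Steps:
k(11, -7)*(-118) + 55 = (-7)²*(-118) + 55 = 49*(-118) + 55 = -5782 + 55 = -5727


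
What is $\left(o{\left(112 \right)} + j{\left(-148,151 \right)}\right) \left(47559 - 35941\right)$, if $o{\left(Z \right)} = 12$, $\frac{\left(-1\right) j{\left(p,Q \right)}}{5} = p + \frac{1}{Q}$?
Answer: $\frac{1319189046}{151} \approx 8.7364 \cdot 10^{6}$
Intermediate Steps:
$j{\left(p,Q \right)} = - 5 p - \frac{5}{Q}$ ($j{\left(p,Q \right)} = - 5 \left(p + \frac{1}{Q}\right) = - 5 p - \frac{5}{Q}$)
$\left(o{\left(112 \right)} + j{\left(-148,151 \right)}\right) \left(47559 - 35941\right) = \left(12 - \left(-740 + \frac{5}{151}\right)\right) \left(47559 - 35941\right) = \left(12 + \left(740 - \frac{5}{151}\right)\right) 11618 = \left(12 + \frac{111735}{151}\right) 11618 = \frac{113547}{151} \cdot 11618 = \frac{1319189046}{151}$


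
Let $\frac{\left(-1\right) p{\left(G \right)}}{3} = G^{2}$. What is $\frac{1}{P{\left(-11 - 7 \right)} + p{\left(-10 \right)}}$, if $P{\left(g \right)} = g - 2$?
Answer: $- \frac{1}{320} \approx -0.003125$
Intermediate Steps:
$p{\left(G \right)} = - 3 G^{2}$
$P{\left(g \right)} = -2 + g$
$\frac{1}{P{\left(-11 - 7 \right)} + p{\left(-10 \right)}} = \frac{1}{\left(-2 - 18\right) - 3 \left(-10\right)^{2}} = \frac{1}{\left(-2 - 18\right) - 300} = \frac{1}{-20 - 300} = \frac{1}{-320} = - \frac{1}{320}$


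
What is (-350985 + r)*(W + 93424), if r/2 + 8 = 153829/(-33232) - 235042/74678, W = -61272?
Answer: -875255339986534813/77553103 ≈ -1.1286e+10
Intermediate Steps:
r = -19576076087/620424824 (r = -16 + 2*(153829/(-33232) - 235042/74678) = -16 + 2*(153829*(-1/33232) - 235042*1/74678) = -16 + 2*(-153829/33232 - 117521/37339) = -16 + 2*(-9649278903/1240849648) = -16 - 9649278903/620424824 = -19576076087/620424824 ≈ -31.553)
(-350985 + r)*(W + 93424) = (-350985 - 19576076087/620424824)*(-61272 + 93424) = -217779382927727/620424824*32152 = -875255339986534813/77553103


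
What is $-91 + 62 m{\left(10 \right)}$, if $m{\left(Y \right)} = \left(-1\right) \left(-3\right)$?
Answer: $95$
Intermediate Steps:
$m{\left(Y \right)} = 3$
$-91 + 62 m{\left(10 \right)} = -91 + 62 \cdot 3 = -91 + 186 = 95$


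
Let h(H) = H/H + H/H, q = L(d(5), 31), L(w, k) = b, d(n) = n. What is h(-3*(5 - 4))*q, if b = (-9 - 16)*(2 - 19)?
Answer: 850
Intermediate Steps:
b = 425 (b = -25*(-17) = 425)
L(w, k) = 425
q = 425
h(H) = 2 (h(H) = 1 + 1 = 2)
h(-3*(5 - 4))*q = 2*425 = 850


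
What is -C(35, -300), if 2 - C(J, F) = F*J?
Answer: -10502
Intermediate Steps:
C(J, F) = 2 - F*J
-C(35, -300) = -(2 - 1*(-300)*35) = -(2 + 10500) = -1*10502 = -10502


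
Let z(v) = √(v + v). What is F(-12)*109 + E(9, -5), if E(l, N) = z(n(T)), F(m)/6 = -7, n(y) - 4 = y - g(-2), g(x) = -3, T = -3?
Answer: -4578 + 2*√2 ≈ -4575.2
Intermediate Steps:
n(y) = 7 + y (n(y) = 4 + (y - 1*(-3)) = 4 + (y + 3) = 4 + (3 + y) = 7 + y)
F(m) = -42 (F(m) = 6*(-7) = -42)
z(v) = √2*√v (z(v) = √(2*v) = √2*√v)
E(l, N) = 2*√2 (E(l, N) = √2*√(7 - 3) = √2*√4 = √2*2 = 2*√2)
F(-12)*109 + E(9, -5) = -42*109 + 2*√2 = -4578 + 2*√2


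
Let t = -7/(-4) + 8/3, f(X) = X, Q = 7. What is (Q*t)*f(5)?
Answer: 1855/12 ≈ 154.58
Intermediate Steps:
t = 53/12 (t = -7*(-¼) + 8*(⅓) = 7/4 + 8/3 = 53/12 ≈ 4.4167)
(Q*t)*f(5) = (7*(53/12))*5 = (371/12)*5 = 1855/12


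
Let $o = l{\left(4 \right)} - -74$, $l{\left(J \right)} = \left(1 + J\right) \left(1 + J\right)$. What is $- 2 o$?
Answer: $-198$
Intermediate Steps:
$l{\left(J \right)} = \left(1 + J\right)^{2}$
$o = 99$ ($o = \left(1 + 4\right)^{2} - -74 = 5^{2} + 74 = 25 + 74 = 99$)
$- 2 o = \left(-2\right) 99 = -198$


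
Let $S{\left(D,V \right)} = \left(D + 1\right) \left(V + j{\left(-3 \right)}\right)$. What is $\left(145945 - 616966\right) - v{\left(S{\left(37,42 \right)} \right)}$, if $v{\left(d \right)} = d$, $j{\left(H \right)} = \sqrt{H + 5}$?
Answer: $-472617 - 38 \sqrt{2} \approx -4.7267 \cdot 10^{5}$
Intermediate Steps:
$j{\left(H \right)} = \sqrt{5 + H}$
$S{\left(D,V \right)} = \left(1 + D\right) \left(V + \sqrt{2}\right)$ ($S{\left(D,V \right)} = \left(D + 1\right) \left(V + \sqrt{5 - 3}\right) = \left(1 + D\right) \left(V + \sqrt{2}\right)$)
$\left(145945 - 616966\right) - v{\left(S{\left(37,42 \right)} \right)} = \left(145945 - 616966\right) - \left(42 + \sqrt{2} + 37 \cdot 42 + 37 \sqrt{2}\right) = -471021 - \left(42 + \sqrt{2} + 1554 + 37 \sqrt{2}\right) = -471021 - \left(1596 + 38 \sqrt{2}\right) = -472617 - 38 \sqrt{2}$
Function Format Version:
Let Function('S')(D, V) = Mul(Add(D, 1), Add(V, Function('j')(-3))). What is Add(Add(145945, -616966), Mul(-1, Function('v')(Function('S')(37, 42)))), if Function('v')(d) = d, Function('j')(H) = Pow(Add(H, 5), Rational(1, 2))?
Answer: Add(-472617, Mul(-38, Pow(2, Rational(1, 2)))) ≈ -4.7267e+5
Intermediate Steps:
Function('j')(H) = Pow(Add(5, H), Rational(1, 2))
Function('S')(D, V) = Mul(Add(1, D), Add(V, Pow(2, Rational(1, 2)))) (Function('S')(D, V) = Mul(Add(D, 1), Add(V, Pow(Add(5, -3), Rational(1, 2)))) = Mul(Add(1, D), Add(V, Pow(2, Rational(1, 2)))))
Add(Add(145945, -616966), Mul(-1, Function('v')(Function('S')(37, 42)))) = Add(Add(145945, -616966), Mul(-1, Add(42, Pow(2, Rational(1, 2)), Mul(37, 42), Mul(37, Pow(2, Rational(1, 2)))))) = Add(-471021, Mul(-1, Add(42, Pow(2, Rational(1, 2)), 1554, Mul(37, Pow(2, Rational(1, 2)))))) = Add(-471021, Mul(-1, Add(1596, Mul(38, Pow(2, Rational(1, 2)))))) = Add(-471021, Add(-1596, Mul(-38, Pow(2, Rational(1, 2))))) = Add(-472617, Mul(-38, Pow(2, Rational(1, 2))))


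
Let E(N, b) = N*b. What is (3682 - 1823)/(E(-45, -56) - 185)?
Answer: 1859/2335 ≈ 0.79615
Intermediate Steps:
(3682 - 1823)/(E(-45, -56) - 185) = (3682 - 1823)/(-45*(-56) - 185) = 1859/(2520 - 185) = 1859/2335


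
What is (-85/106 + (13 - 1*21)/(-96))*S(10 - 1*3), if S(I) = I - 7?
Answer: 0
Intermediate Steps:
S(I) = -7 + I
(-85/106 + (13 - 1*21)/(-96))*S(10 - 1*3) = (-85/106 + (13 - 1*21)/(-96))*(-7 + (10 - 1*3)) = (-85*1/106 + (13 - 21)*(-1/96))*(-7 + (10 - 3)) = (-85/106 - 8*(-1/96))*(-7 + 7) = (-85/106 + 1/12)*0 = -457/636*0 = 0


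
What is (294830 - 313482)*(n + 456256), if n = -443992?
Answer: -228748128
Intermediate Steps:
(294830 - 313482)*(n + 456256) = (294830 - 313482)*(-443992 + 456256) = -18652*12264 = -228748128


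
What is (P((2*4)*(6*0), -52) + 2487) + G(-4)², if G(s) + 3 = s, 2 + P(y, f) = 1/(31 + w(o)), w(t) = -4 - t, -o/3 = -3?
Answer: 45613/18 ≈ 2534.1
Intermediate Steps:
o = 9 (o = -3*(-3) = 9)
P(y, f) = -35/18 (P(y, f) = -2 + 1/(31 + (-4 - 1*9)) = -2 + 1/(31 + (-4 - 9)) = -2 + 1/(31 - 13) = -2 + 1/18 = -35/18)
G(s) = -3 + s
(P((2*4)*(6*0), -52) + 2487) + G(-4)² = (-35/18 + 2487) + (-3 - 4)² = 44731/18 + (-7)² = 44731/18 + 49 = 45613/18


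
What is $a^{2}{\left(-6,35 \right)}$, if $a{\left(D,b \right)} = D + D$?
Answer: $144$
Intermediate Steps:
$a{\left(D,b \right)} = 2 D$
$a^{2}{\left(-6,35 \right)} = \left(2 \left(-6\right)\right)^{2} = \left(-12\right)^{2} = 144$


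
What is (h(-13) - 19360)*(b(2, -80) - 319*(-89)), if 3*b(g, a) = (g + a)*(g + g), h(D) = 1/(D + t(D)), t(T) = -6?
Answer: -10405118367/19 ≈ -5.4764e+8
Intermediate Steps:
h(D) = 1/(-6 + D) (h(D) = 1/(D - 6) = 1/(-6 + D))
b(g, a) = 2*g*(a + g)/3 (b(g, a) = ((g + a)*(g + g))/3 = ((a + g)*(2*g))/3 = (2*g*(a + g))/3 = 2*g*(a + g)/3)
(h(-13) - 19360)*(b(2, -80) - 319*(-89)) = (1/(-6 - 13) - 19360)*((2/3)*2*(-80 + 2) - 319*(-89)) = (1/(-19) - 19360)*((2/3)*2*(-78) + 28391) = (-1/19 - 19360)*(-104 + 28391) = -367841/19*28287 = -10405118367/19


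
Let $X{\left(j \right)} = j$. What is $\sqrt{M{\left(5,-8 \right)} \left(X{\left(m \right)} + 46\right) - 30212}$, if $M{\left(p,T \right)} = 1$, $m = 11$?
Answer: $i \sqrt{30155} \approx 173.65 i$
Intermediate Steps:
$\sqrt{M{\left(5,-8 \right)} \left(X{\left(m \right)} + 46\right) - 30212} = \sqrt{1 \left(11 + 46\right) - 30212} = \sqrt{1 \cdot 57 - 30212} = \sqrt{57 - 30212} = \sqrt{-30155} = i \sqrt{30155}$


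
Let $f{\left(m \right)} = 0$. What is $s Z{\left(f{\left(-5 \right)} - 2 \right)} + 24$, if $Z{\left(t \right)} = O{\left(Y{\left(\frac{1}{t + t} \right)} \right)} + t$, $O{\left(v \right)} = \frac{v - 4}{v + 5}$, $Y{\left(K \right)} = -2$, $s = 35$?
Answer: $-116$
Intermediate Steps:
$O{\left(v \right)} = \frac{-4 + v}{5 + v}$
$Z{\left(t \right)} = -2 + t$ ($Z{\left(t \right)} = \frac{-4 - 2}{5 - 2} + t = \frac{1}{3} \left(-6\right) + t = -2 + t$)
$s Z{\left(f{\left(-5 \right)} - 2 \right)} + 24 = 35 \left(-2 + \left(0 - 2\right)\right) + 24 = 35 \left(-2 - 2\right) + 24 = 35 \left(-4\right) + 24 = -140 + 24 = -116$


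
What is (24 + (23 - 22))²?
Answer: 625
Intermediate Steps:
(24 + (23 - 22))² = (24 + 1)² = 25² = 625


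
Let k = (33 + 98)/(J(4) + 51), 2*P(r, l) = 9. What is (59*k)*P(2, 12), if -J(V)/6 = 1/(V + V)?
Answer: 46374/67 ≈ 692.15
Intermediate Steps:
J(V) = -3/V (J(V) = -6/(V + V) = -6*1/(2*V) = -3/V)
P(r, l) = 9/2 (P(r, l) = (½)*9 = 9/2)
k = 524/201 (k = (33 + 98)/(-3/4 + 51) = 131/(-3*¼ + 51) = 131/(-¾ + 51) = 131/(201/4) = 131*(4/201) = 524/201 ≈ 2.6070)
(59*k)*P(2, 12) = (59*(524/201))*(9/2) = (30916/201)*(9/2) = 46374/67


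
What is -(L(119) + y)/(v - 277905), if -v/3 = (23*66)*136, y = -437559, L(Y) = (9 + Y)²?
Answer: -421175/897249 ≈ -0.46941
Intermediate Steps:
v = -619344 (v = -3*23*66*136 = -4554*136 = -3*206448 = -619344)
-(L(119) + y)/(v - 277905) = -((9 + 119)² - 437559)/(-619344 - 277905) = -(128² - 437559)/(-897249) = -(16384 - 437559)*(-1)/897249 = -(-421175)*(-1)/897249 = -1*421175/897249 = -421175/897249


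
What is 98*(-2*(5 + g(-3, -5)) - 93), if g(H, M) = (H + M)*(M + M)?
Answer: -25774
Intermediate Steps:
g(H, M) = 2*M*(H + M) (g(H, M) = (H + M)*(2*M) = 2*M*(H + M))
98*(-2*(5 + g(-3, -5)) - 93) = 98*(-2*(5 + 2*(-5)*(-3 - 5)) - 93) = 98*(-2*(5 + 2*(-5)*(-8)) - 93) = 98*(-2*(5 + 80) - 93) = 98*(-2*85 - 93) = 98*(-170 - 93) = 98*(-263) = -25774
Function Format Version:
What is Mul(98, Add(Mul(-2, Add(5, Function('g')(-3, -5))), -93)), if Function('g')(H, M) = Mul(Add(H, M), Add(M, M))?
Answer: -25774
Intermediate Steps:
Function('g')(H, M) = Mul(2, M, Add(H, M)) (Function('g')(H, M) = Mul(Add(H, M), Mul(2, M)) = Mul(2, M, Add(H, M)))
Mul(98, Add(Mul(-2, Add(5, Function('g')(-3, -5))), -93)) = Mul(98, Add(Mul(-2, Add(5, Mul(2, -5, Add(-3, -5)))), -93)) = Mul(98, Add(Mul(-2, Add(5, Mul(2, -5, -8))), -93)) = Mul(98, Add(Mul(-2, Add(5, 80)), -93)) = Mul(98, Add(Mul(-2, 85), -93)) = Mul(98, Add(-170, -93)) = Mul(98, -263) = -25774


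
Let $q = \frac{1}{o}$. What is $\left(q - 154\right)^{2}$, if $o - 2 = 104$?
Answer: $\frac{266440329}{11236} \approx 23713.0$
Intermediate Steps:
$o = 106$ ($o = 2 + 104 = 106$)
$q = \frac{1}{106} \approx 0.009434$
$\left(q - 154\right)^{2} = \left(\frac{1}{106} - 154\right)^{2} = \left(- \frac{16323}{106}\right)^{2} = \frac{266440329}{11236}$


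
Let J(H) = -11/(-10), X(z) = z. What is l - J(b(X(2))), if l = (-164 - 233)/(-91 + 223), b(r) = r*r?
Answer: -2711/660 ≈ -4.1076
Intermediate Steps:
b(r) = r²
l = -397/132 ≈ -3.0076
J(H) = 11/10 (J(H) = -11*(-⅒) = 11/10)
l - J(b(X(2))) = -397/132 - 1*11/10 = -397/132 - 11/10 = -2711/660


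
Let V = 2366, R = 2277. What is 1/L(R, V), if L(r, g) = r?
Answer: 1/2277 ≈ 0.00043917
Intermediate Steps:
1/L(R, V) = 1/2277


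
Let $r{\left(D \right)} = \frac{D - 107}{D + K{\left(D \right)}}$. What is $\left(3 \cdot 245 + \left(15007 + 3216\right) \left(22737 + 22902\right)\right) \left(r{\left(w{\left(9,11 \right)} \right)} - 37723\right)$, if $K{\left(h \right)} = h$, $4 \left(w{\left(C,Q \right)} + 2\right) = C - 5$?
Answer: $-31328562659208$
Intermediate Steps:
$w{\left(C,Q \right)} = - \frac{13}{4} + \frac{C}{4}$ ($w{\left(C,Q \right)} = -2 + \frac{C - 5}{4} = -2 + \frac{-5 + C}{4} = -2 + \left(- \frac{5}{4} + \frac{C}{4}\right) = - \frac{13}{4} + \frac{C}{4}$)
$r{\left(D \right)} = \frac{-107 + D}{2 D}$ ($r{\left(D \right)} = \frac{D - 107}{D + D} = \frac{-107 + D}{2 D}$)
$\left(3 \cdot 245 + \left(15007 + 3216\right) \left(22737 + 22902\right)\right) \left(r{\left(w{\left(9,11 \right)} \right)} - 37723\right) = \left(3 \cdot 245 + \left(15007 + 3216\right) \left(22737 + 22902\right)\right) \left(\frac{-107 + \left(- \frac{13}{4} + \frac{1}{4} \cdot 9\right)}{2 \left(- \frac{13}{4} + \frac{1}{4} \cdot 9\right)} - 37723\right) = \left(735 + 18223 \cdot 45639\right) \left(\frac{-107 + \left(- \frac{13}{4} + \frac{9}{4}\right)}{2 \left(- \frac{13}{4} + \frac{9}{4}\right)} - 37723\right) = \left(735 + 831679497\right) \left(\frac{-107 - 1}{2 \left(-1\right)} - 37723\right) = 831680232 \left(\frac{1}{2} \left(-1\right) \left(-108\right) - 37723\right) = 831680232 \left(54 - 37723\right) = 831680232 \left(-37669\right) = -31328562659208$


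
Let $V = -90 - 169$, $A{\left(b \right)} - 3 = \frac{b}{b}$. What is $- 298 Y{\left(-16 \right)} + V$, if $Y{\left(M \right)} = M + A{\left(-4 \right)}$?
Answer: $3317$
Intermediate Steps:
$A{\left(b \right)} = 4$ ($A{\left(b \right)} = 3 + \frac{b}{b} = 3 + 1 = 4$)
$Y{\left(M \right)} = 4 + M$ ($Y{\left(M \right)} = M + 4 = 4 + M$)
$V = -259$
$- 298 Y{\left(-16 \right)} + V = - 298 \left(4 - 16\right) - 259 = \left(-298\right) \left(-12\right) - 259 = 3576 - 259 = 3317$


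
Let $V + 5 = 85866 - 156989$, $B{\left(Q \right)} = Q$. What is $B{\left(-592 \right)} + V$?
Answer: $-71720$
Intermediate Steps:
$V = -71128$ ($V = -5 + \left(85866 - 156989\right) = -5 - 71123 = -71128$)
$B{\left(-592 \right)} + V = -592 - 71128 = -71720$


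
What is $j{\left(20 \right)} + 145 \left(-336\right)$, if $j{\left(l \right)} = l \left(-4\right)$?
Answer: $-48800$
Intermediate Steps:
$j{\left(l \right)} = - 4 l$
$j{\left(20 \right)} + 145 \left(-336\right) = \left(-4\right) 20 + 145 \left(-336\right) = -80 - 48720 = -48800$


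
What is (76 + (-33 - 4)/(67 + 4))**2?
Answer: 28718881/5041 ≈ 5697.1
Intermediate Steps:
(76 + (-33 - 4)/(67 + 4))**2 = (76 - 37/71)**2 = (5359/71)**2 = 28718881/5041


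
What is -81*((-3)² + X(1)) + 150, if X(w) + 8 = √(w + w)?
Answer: 69 - 81*√2 ≈ -45.551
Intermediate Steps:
X(w) = -8 + √2*√w (X(w) = -8 + √(w + w) = -8 + √(2*w) = -8 + √2*√w)
-81*((-3)² + X(1)) + 150 = -81*((-3)² + (-8 + √2*√1)) + 150 = -81*(9 + (-8 + √2*1)) + 150 = -81*(9 + (-8 + √2)) + 150 = -81*(1 + √2) + 150 = (-81 - 81*√2) + 150 = 69 - 81*√2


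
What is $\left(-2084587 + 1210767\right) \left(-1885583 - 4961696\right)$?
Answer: $5983289335780$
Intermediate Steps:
$\left(-2084587 + 1210767\right) \left(-1885583 - 4961696\right) = \left(-873820\right) \left(-6847279\right) = 5983289335780$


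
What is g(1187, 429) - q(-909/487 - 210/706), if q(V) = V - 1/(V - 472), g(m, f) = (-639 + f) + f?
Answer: 3099175347484163/14013153941644 ≈ 221.16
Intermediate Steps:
g(m, f) = -639 + 2*f
q(V) = V - 1/(-472 + V)
g(1187, 429) - q(-909/487 - 210/706) = (-639 + 2*429) - (-1 + (-909/487 - 210/706)² - 472*(-909/487 - 210/706))/(-472 + (-909/487 - 210/706)) = (-639 + 858) - (-1 + (-909*1/487 - 210*1/706)² - 472*(-909*1/487 - 210*1/706))/(-472 + (-909*1/487 - 210*1/706)) = 219 - (-1 + (-909/487 - 105/353)² - 472*(-909/487 - 105/353))/(-472 + (-909/487 - 105/353)) = 219 - (-1 + (-372012/171911)² - 472*(-372012/171911))/(-472 - 372012/171911) = 219 - (-1 + 138392928144/29553391921 + 175589664/171911)/(-81514004/171911) = 219 - (-171911)*30294634264127/(81514004*29553391921) = 219 - 1*(-30294634264127/14013153941644) = 219 + 30294634264127/14013153941644 = 3099175347484163/14013153941644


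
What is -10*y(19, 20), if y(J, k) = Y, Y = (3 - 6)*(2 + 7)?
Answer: 270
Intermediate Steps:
Y = -27 (Y = -3*9 = -27)
y(J, k) = -27
-10*y(19, 20) = -10*(-27) = 270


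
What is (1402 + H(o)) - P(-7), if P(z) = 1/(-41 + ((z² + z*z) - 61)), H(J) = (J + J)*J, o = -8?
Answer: 6121/4 ≈ 1530.3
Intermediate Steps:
H(J) = 2*J² (H(J) = (2*J)*J = 2*J²)
P(z) = 1/(-102 + 2*z²) (P(z) = 1/(-41 + ((z² + z²) - 61)) = 1/(-41 + (2*z² - 61)) = 1/(-41 + (-61 + 2*z²)) = 1/(-102 + 2*z²))
(1402 + H(o)) - P(-7) = (1402 + 2*(-8)²) - 1/(2*(-51 + (-7)²)) = (1402 + 2*64) - 1/(2*(-51 + 49)) = (1402 + 128) - 1/(2*(-2)) = 1530 - (-1)/(2*2) = 1530 - 1*(-¼) = 1530 + ¼ = 6121/4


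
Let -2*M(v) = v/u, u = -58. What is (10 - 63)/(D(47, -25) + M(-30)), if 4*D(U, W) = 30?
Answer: -1537/210 ≈ -7.3190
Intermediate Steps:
M(v) = v/116 (M(v) = -v/(2*(-58)) = -v*(-1)/(2*58) = -(-1)*v/116 = v/116)
D(U, W) = 15/2 (D(U, W) = (1/4)*30 = 15/2)
(10 - 63)/(D(47, -25) + M(-30)) = (10 - 63)/(15/2 + (1/116)*(-30)) = -53/(15/2 - 15/58) = -53/210/29 = -53*29/210 = -1537/210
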